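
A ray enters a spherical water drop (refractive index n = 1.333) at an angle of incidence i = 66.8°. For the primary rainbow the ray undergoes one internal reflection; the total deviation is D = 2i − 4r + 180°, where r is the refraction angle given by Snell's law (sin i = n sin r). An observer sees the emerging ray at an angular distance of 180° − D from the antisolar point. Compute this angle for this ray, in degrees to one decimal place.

sin r = sin 66.8° / 1.333 = 0.9191/1.333 = 0.6895; r = 43.59°.
D = 2·66.8° − 4·43.59° + 180° = 133.60° − 174.37° + 180° = 139.23°.
Angle from antisolar point = 180° − D = 40.77°.

40.8°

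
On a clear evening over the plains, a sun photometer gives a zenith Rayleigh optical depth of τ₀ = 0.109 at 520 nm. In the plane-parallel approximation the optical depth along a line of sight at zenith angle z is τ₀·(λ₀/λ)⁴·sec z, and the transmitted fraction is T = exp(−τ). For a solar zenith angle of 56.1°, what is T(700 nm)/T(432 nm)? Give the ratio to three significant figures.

Airmass: sec 56.1° = 1.7929.
τ(700 nm) = 0.109 × (520/700)⁴ × 1.7929 = 0.109 × 0.3045 × 1.7929 = 0.0595.
τ(432 nm) = 0.109 × (520/432)⁴ × 1.7929 = 0.109 × 2.0993 × 1.7929 = 0.4103.
T(700)/T(432) = exp(τ_B − τ_A) = exp(0.3508) = 1.4201.

1.42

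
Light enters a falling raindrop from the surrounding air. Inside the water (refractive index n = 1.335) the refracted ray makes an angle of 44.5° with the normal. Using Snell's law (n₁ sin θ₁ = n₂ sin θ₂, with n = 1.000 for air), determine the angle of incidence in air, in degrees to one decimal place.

Snell: sin θ_i = n · sin θ_r = 1.335 × sin 44.5° = 1.335 × 0.7009 = 0.9357.
θ_i = arcsin(0.9357) = 69.34°.

69.3°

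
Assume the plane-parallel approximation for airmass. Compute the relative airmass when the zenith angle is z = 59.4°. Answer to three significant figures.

1.96

X = sec z = 1/cos 59.4° = 1/0.5090 = 1.9645.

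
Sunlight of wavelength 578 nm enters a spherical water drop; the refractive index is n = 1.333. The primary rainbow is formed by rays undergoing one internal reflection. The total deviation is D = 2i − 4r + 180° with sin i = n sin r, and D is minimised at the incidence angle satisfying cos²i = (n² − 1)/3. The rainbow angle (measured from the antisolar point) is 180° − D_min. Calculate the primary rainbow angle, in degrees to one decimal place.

cos²i = (1.77689 − 1)/3 = 0.25896; i = arccos(0.50888) = 59.410°.
sin r = sin 59.410°/1.333 = 0.64579; r = 40.225°.
D_min = 2·59.410° − 4·40.225° + 180° = 137.922°.
Rainbow angle = 180° − D_min = 42.078°.

42.1°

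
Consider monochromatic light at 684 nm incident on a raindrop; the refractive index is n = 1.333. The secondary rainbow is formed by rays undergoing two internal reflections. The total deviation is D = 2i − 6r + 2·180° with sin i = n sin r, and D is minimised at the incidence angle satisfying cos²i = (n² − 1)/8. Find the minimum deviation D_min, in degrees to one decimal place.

230.9°

cos²i = (1.77689 − 1)/8 = 0.09711; i = arccos(0.31163) = 71.843°.
sin r = sin 71.843°/1.333 = 0.71283; r = 45.466°.
D_min = 2·71.843° − 6·45.466° + 360° = 230.891°.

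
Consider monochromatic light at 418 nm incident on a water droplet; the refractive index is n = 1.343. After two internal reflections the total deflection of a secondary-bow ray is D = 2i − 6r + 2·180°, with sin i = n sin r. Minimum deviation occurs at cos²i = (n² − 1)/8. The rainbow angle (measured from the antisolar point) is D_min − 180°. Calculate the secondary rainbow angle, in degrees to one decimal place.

53.5°

cos²i = (1.80365 − 1)/8 = 0.10046; i = arccos(0.31695) = 71.522°.
sin r = sin 71.522°/1.343 = 0.70621; r = 44.928°.
D_min = 2·71.522° − 6·44.928° + 360° = 233.478°.
Rainbow angle = D_min − 180° = 53.478°.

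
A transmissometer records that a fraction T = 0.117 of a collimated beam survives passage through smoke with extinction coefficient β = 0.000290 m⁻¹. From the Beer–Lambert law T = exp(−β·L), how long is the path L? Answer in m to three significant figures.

Beer–Lambert: T = exp(−βL) ⇒ L = −ln(T)/β = −ln(0.117)/0.000290 = 2.1456/0.000290 = 7399 m.

7400 m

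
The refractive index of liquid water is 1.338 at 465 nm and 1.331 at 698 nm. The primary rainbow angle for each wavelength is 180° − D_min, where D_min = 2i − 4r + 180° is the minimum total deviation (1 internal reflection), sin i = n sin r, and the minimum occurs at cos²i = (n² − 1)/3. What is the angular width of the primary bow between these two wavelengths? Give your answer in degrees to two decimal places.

1.01°

At 465 nm (n = 1.338): cos²i = 0.26341 → i = 59.120°, r = 39.899°, D_min = 138.643°, rainbow angle = 41.357°.
At 698 nm (n = 1.331): cos²i = 0.25719 → i = 59.527°, r = 40.356°, D_min = 137.630°, rainbow angle = 42.370°.
Angular width = |41.357° − 42.370°| = 1.013°.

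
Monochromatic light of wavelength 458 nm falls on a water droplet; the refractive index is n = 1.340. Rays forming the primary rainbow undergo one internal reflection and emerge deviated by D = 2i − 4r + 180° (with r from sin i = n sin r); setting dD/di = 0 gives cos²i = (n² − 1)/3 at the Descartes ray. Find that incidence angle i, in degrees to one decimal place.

cos²i = (1.340² − 1)/3 = (1.79560 − 1)/3 = 0.26520.
cos i = 0.51498, so i = 59.004°.

59.0°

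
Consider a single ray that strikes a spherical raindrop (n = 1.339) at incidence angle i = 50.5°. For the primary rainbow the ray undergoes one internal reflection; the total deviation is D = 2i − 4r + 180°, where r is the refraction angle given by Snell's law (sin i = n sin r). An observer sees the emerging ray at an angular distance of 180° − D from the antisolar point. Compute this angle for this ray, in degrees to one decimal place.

39.8°

sin r = sin 50.5° / 1.339 = 0.7716/1.339 = 0.5763; r = 35.19°.
D = 2·50.5° − 4·35.19° + 180° = 101.00° − 140.75° + 180° = 140.25°.
Angle from antisolar point = 180° − D = 39.75°.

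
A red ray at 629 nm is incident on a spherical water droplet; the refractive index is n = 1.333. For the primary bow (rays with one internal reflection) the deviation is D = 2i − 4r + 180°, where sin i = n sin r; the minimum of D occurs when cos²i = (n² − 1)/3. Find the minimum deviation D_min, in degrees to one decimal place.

137.9°

cos²i = (1.77689 − 1)/3 = 0.25896; i = arccos(0.50888) = 59.410°.
sin r = sin 59.410°/1.333 = 0.64579; r = 40.225°.
D_min = 2·59.410° − 4·40.225° + 180° = 137.922°.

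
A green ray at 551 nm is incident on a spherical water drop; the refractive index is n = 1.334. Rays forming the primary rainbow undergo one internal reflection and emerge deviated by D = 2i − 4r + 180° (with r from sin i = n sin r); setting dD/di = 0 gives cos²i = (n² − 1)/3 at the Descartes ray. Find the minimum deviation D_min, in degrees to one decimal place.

138.1°

cos²i = (1.77956 − 1)/3 = 0.25985; i = arccos(0.50976) = 59.352°.
sin r = sin 59.352°/1.334 = 0.64492; r = 40.159°.
D_min = 2·59.352° − 4·40.159° + 180° = 138.067°.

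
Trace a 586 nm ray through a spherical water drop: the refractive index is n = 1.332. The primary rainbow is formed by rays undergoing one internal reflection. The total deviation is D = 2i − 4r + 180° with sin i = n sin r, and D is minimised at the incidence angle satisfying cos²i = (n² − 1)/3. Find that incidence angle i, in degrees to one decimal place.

cos²i = (1.332² − 1)/3 = (1.77422 − 1)/3 = 0.25807.
cos i = 0.50801, so i = 59.469°.

59.5°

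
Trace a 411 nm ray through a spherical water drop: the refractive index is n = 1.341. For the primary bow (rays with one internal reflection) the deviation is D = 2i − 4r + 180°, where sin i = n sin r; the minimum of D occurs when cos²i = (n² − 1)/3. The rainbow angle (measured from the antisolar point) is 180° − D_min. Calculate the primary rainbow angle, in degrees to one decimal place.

cos²i = (1.79828 − 1)/3 = 0.26609; i = arccos(0.51584) = 58.946°.
sin r = sin 58.946°/1.341 = 0.63884; r = 39.705°.
D_min = 2·58.946° − 4·39.705° + 180° = 139.071°.
Rainbow angle = 180° − D_min = 40.929°.

40.9°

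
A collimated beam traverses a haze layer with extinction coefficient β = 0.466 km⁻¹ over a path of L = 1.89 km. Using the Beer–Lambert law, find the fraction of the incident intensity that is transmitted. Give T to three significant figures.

0.414

τ = β·L = 0.466 × 1.89 = 0.8807.
T = exp(−0.8807) = 0.4145.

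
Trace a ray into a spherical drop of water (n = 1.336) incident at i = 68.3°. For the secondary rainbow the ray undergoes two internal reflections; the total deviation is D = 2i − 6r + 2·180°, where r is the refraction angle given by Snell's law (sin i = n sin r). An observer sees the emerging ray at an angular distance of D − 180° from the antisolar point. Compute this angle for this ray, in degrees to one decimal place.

sin r = sin 68.3° / 1.336 = 0.9291/1.336 = 0.6955; r = 44.06°.
D = 2·68.3° − 6·44.06° + 2·180° = 136.60° − 264.38° + 360° = 232.22°.
Angle from antisolar point = D − 180° = 52.22°.

52.2°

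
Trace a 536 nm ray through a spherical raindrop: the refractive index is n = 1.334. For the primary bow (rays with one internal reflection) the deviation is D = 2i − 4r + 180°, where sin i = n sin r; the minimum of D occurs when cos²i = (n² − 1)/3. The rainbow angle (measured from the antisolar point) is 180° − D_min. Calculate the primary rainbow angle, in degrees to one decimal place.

41.9°

cos²i = (1.77956 − 1)/3 = 0.25985; i = arccos(0.50976) = 59.352°.
sin r = sin 59.352°/1.334 = 0.64492; r = 40.159°.
D_min = 2·59.352° − 4·40.159° + 180° = 138.067°.
Rainbow angle = 180° − D_min = 41.933°.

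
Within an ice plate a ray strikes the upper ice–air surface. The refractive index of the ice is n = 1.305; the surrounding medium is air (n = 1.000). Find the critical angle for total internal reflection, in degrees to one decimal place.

sin θ_c = n_air / n = 1.000 / 1.305 = 0.7663.
θ_c = arcsin(0.7663) = 50.02°.

50.0°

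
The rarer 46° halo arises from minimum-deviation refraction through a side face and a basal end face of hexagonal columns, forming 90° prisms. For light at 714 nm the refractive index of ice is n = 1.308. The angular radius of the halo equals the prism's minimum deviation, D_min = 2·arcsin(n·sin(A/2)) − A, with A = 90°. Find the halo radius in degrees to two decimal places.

45.31°

n·sin(A/2) = 1.308 × sin 45° = 1.308 × 0.7071 = 0.9249.
D_min = 2·arcsin(0.9249) − 90° = 2 × 67.653° − 90° = 45.305°.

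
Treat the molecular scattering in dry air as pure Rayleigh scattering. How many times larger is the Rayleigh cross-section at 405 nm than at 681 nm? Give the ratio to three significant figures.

7.99

Rayleigh scattering ∝ λ⁻⁴, so the ratio of coefficients is the inverse fourth power of the wavelength ratio.
σ(405)/σ(681) = (681/405)⁴ = (1.6815)⁴ = 7.994.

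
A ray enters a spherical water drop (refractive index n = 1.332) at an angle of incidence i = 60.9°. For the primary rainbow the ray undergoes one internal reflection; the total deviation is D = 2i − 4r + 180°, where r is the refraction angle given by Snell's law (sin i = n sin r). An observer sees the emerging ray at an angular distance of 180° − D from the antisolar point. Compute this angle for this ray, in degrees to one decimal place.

sin r = sin 60.9° / 1.332 = 0.8738/1.332 = 0.6560; r = 40.99°.
D = 2·60.9° − 4·40.99° + 180° = 121.80° − 163.98° + 180° = 137.82°.
Angle from antisolar point = 180° − D = 42.18°.

42.2°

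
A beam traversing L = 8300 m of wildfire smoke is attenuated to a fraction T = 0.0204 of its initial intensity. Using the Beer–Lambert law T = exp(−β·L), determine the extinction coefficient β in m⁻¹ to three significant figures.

Beer–Lambert: T = exp(−βL) ⇒ β = −ln(T)/L = −ln(0.0204)/8300 = 3.8922/8300 = 0.0004689 m⁻¹.

0.000469 m⁻¹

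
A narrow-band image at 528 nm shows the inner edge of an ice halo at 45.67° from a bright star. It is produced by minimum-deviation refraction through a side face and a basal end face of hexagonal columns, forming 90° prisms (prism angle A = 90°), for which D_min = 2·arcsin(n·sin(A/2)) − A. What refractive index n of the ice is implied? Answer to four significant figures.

1.310

Rearranging: n = sin((D_min + A)/2) / sin(A/2).
(D_min + A)/2 = (45.67° + 90°)/2 = 67.835°.
n = sin 67.835° / sin 45° = 0.9261 / 0.7071 = 1.3097.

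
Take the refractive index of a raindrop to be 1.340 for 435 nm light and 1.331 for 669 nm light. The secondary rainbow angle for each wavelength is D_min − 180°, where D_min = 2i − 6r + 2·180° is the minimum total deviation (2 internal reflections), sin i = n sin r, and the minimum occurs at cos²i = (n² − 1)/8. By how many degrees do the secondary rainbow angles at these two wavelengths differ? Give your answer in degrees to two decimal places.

At 435 nm (n = 1.340): cos²i = 0.09945 → i = 71.618°, r = 45.088°, D_min = 232.709°, rainbow angle = 52.709°.
At 669 nm (n = 1.331): cos²i = 0.09645 → i = 71.907°, r = 45.575°, D_min = 230.365°, rainbow angle = 50.365°.
Angular width = |52.709° − 50.365°| = 2.344°.

2.34°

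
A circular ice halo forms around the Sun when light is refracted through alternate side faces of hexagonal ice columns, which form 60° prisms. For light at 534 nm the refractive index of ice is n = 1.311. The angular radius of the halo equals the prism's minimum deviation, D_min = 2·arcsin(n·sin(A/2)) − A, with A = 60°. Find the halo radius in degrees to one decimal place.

n·sin(A/2) = 1.311 × sin 30° = 1.311 × 0.5000 = 0.6555.
D_min = 2·arcsin(0.6555) − 60° = 2 × 40.958° − 60° = 21.915°.

21.9°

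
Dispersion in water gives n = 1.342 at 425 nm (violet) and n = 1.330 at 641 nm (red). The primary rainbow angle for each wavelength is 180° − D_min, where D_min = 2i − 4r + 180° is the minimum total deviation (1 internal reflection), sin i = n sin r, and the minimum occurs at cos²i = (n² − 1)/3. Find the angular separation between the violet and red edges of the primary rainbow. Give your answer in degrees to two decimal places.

1.73°

At 425 nm (n = 1.342): cos²i = 0.26699 → i = 58.888°, r = 39.641°, D_min = 139.213°, rainbow angle = 40.787°.
At 641 nm (n = 1.330): cos²i = 0.25630 → i = 59.585°, r = 40.422°, D_min = 137.484°, rainbow angle = 42.516°.
Angular width = |40.787° − 42.516°| = 1.729°.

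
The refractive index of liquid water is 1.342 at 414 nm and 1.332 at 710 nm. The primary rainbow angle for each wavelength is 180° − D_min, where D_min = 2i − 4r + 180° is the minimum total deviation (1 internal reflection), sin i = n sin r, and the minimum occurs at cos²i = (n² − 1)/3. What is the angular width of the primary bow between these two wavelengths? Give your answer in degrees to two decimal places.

At 414 nm (n = 1.342): cos²i = 0.26699 → i = 58.888°, r = 39.641°, D_min = 139.213°, rainbow angle = 40.787°.
At 710 nm (n = 1.332): cos²i = 0.25807 → i = 59.469°, r = 40.290°, D_min = 137.776°, rainbow angle = 42.224°.
Angular width = |40.787° − 42.224°| = 1.437°.

1.44°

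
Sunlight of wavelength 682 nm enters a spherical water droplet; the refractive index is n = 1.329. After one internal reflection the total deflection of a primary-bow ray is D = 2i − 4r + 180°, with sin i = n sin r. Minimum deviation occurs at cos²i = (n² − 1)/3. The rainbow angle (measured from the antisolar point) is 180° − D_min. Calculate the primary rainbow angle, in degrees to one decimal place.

cos²i = (1.76624 − 1)/3 = 0.25541; i = arccos(0.50538) = 59.643°.
sin r = sin 59.643°/1.329 = 0.64928; r = 40.487°.
D_min = 2·59.643° − 4·40.487° + 180° = 137.337°.
Rainbow angle = 180° − D_min = 42.663°.

42.7°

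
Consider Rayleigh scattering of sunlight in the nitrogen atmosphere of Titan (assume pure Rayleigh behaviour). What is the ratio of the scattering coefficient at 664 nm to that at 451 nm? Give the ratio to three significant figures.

0.213

Rayleigh scattering ∝ λ⁻⁴, so the ratio of coefficients is the inverse fourth power of the wavelength ratio.
σ(664)/σ(451) = (451/664)⁴ = (0.6792)⁴ = 0.2128.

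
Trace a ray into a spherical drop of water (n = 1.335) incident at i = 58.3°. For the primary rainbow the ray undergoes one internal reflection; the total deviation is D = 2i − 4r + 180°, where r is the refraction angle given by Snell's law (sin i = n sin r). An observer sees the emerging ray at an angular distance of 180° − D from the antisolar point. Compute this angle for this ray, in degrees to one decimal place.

41.8°

sin r = sin 58.3° / 1.335 = 0.8508/1.335 = 0.6373; r = 39.59°.
D = 2·58.3° − 4·39.59° + 180° = 116.60° − 158.37° + 180° = 138.23°.
Angle from antisolar point = 180° − D = 41.77°.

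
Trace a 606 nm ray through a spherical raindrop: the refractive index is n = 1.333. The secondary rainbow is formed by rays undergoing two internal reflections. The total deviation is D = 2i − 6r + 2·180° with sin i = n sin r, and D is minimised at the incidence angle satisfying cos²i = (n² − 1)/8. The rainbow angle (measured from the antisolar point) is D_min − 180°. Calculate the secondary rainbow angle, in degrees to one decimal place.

50.9°

cos²i = (1.77689 − 1)/8 = 0.09711; i = arccos(0.31163) = 71.843°.
sin r = sin 71.843°/1.333 = 0.71283; r = 45.466°.
D_min = 2·71.843° − 6·45.466° + 360° = 230.891°.
Rainbow angle = D_min − 180° = 50.891°.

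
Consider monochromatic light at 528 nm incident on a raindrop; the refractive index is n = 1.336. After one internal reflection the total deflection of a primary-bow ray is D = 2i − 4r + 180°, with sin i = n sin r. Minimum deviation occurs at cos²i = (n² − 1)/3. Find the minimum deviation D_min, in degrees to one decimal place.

138.4°

cos²i = (1.78490 − 1)/3 = 0.26163; i = arccos(0.51150) = 59.236°.
sin r = sin 59.236°/1.336 = 0.64318; r = 40.029°.
D_min = 2·59.236° − 4·40.029° + 180° = 138.356°.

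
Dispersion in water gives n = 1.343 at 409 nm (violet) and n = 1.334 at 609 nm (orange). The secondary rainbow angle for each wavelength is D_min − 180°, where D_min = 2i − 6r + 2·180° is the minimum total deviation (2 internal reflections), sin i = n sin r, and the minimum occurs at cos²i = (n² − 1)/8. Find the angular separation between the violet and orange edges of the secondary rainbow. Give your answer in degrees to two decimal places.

At 409 nm (n = 1.343): cos²i = 0.10046 → i = 71.522°, r = 44.928°, D_min = 233.478°, rainbow angle = 53.478°.
At 609 nm (n = 1.334): cos²i = 0.09744 → i = 71.810°, r = 45.411°, D_min = 231.153°, rainbow angle = 51.153°.
Angular width = |53.478° − 51.153°| = 2.325°.

2.33°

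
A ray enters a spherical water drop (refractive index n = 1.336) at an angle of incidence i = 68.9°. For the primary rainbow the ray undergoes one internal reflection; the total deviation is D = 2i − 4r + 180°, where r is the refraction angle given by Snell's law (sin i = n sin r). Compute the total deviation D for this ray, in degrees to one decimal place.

sin r = sin 68.9° / 1.336 = 0.9330/1.336 = 0.6983; r = 44.29°.
D = 2·68.9° − 4·44.29° + 180° = 137.80° − 177.17° + 180° = 140.63°.

140.6°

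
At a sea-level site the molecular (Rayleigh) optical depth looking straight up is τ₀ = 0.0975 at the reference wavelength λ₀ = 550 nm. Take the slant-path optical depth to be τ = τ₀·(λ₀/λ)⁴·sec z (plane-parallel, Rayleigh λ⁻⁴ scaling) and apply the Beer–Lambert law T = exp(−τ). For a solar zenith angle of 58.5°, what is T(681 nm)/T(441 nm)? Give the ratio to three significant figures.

1.45

Airmass: sec 58.5° = 1.9139.
τ(681 nm) = 0.0975 × (550/681)⁴ × 1.9139 = 0.0975 × 0.4255 × 1.9139 = 0.0794.
τ(441 nm) = 0.0975 × (550/441)⁴ × 1.9139 = 0.0975 × 2.4193 × 1.9139 = 0.4515.
T(681)/T(441) = exp(τ_B − τ_A) = exp(0.3721) = 1.4507.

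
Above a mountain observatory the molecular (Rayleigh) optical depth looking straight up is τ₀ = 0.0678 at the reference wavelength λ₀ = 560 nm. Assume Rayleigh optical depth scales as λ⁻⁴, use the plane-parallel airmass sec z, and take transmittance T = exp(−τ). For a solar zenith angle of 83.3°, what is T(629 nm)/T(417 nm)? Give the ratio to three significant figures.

4.59

Airmass: sec 83.3° = 8.5711.
τ(629 nm) = 0.0678 × (560/629)⁴ × 8.5711 = 0.0678 × 0.6283 × 8.5711 = 0.3651.
τ(417 nm) = 0.0678 × (560/417)⁴ × 8.5711 = 0.0678 × 3.2524 × 8.5711 = 1.8901.
T(629)/T(417) = exp(τ_B − τ_A) = exp(1.5250) = 4.5949.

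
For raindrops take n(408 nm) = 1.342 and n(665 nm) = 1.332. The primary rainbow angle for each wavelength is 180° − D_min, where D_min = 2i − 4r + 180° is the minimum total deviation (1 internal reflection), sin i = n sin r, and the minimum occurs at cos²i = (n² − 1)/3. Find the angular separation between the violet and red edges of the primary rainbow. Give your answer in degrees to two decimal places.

1.44°

At 408 nm (n = 1.342): cos²i = 0.26699 → i = 58.888°, r = 39.641°, D_min = 139.213°, rainbow angle = 40.787°.
At 665 nm (n = 1.332): cos²i = 0.25807 → i = 59.469°, r = 40.290°, D_min = 137.776°, rainbow angle = 42.224°.
Angular width = |40.787° − 42.224°| = 1.437°.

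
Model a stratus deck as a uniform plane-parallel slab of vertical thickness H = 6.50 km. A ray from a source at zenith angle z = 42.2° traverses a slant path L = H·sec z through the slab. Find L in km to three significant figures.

sec z = 1/cos 42.2° = 1.3499.
L = 6.50 × 1.3499 = 8.774 km.

8.77 km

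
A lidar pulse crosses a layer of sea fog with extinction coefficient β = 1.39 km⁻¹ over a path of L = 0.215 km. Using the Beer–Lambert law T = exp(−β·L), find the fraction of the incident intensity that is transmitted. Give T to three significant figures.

τ = β·L = 1.39 × 0.215 = 0.2988.
T = exp(−0.2988) = 0.7417.

0.742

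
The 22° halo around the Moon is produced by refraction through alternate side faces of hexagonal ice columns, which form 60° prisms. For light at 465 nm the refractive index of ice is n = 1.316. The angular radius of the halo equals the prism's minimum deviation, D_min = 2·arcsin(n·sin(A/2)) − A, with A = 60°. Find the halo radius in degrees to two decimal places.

22.30°

n·sin(A/2) = 1.316 × sin 30° = 1.316 × 0.5000 = 0.6580.
D_min = 2·arcsin(0.6580) − 60° = 2 × 41.148° − 60° = 22.295°.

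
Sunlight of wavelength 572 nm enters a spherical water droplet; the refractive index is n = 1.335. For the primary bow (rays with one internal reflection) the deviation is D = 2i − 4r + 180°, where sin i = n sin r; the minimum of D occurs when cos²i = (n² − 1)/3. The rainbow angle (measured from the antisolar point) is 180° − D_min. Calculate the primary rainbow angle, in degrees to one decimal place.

cos²i = (1.78222 − 1)/3 = 0.26074; i = arccos(0.51063) = 59.294°.
sin r = sin 59.294°/1.335 = 0.64405; r = 40.094°.
D_min = 2·59.294° − 4·40.094° + 180° = 138.212°.
Rainbow angle = 180° − D_min = 41.788°.

41.8°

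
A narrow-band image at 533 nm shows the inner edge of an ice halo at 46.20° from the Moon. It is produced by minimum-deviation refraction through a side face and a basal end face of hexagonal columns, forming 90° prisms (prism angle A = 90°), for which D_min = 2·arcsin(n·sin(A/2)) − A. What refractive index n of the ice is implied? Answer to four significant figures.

Rearranging: n = sin((D_min + A)/2) / sin(A/2).
(D_min + A)/2 = (46.20° + 90°)/2 = 68.100°.
n = sin 68.100° / sin 45° = 0.9278 / 0.7071 = 1.3122.

1.312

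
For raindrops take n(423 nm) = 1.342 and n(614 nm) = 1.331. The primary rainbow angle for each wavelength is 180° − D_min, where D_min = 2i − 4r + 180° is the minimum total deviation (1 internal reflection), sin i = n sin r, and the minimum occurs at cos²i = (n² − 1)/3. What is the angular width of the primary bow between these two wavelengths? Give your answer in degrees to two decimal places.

At 423 nm (n = 1.342): cos²i = 0.26699 → i = 58.888°, r = 39.641°, D_min = 139.213°, rainbow angle = 40.787°.
At 614 nm (n = 1.331): cos²i = 0.25719 → i = 59.527°, r = 40.356°, D_min = 137.630°, rainbow angle = 42.370°.
Angular width = |40.787° − 42.370°| = 1.583°.

1.58°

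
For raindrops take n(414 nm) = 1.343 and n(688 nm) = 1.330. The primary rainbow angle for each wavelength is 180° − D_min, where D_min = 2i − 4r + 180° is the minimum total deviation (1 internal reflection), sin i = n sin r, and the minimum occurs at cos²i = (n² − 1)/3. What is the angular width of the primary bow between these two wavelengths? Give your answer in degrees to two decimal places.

At 414 nm (n = 1.343): cos²i = 0.26788 → i = 58.830°, r = 39.577°, D_min = 139.354°, rainbow angle = 40.646°.
At 688 nm (n = 1.330): cos²i = 0.25630 → i = 59.585°, r = 40.422°, D_min = 137.484°, rainbow angle = 42.516°.
Angular width = |40.646° − 42.516°| = 1.871°.

1.87°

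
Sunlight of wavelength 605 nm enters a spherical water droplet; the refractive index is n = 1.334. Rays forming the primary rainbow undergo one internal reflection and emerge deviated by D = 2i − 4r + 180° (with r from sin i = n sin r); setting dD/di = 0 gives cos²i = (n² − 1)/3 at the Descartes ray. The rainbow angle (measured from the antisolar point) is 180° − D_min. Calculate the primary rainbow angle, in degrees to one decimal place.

41.9°

cos²i = (1.77956 − 1)/3 = 0.25985; i = arccos(0.50976) = 59.352°.
sin r = sin 59.352°/1.334 = 0.64492; r = 40.159°.
D_min = 2·59.352° − 4·40.159° + 180° = 138.067°.
Rainbow angle = 180° − D_min = 41.933°.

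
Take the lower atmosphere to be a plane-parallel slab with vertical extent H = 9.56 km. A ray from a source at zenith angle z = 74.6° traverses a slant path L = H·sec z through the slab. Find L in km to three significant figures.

36.0 km

sec z = 1/cos 74.6° = 3.7657.
L = 9.56 × 3.7657 = 36.000 km.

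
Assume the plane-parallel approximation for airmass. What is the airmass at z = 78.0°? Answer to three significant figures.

X = sec z = 1/cos 78.0° = 1/0.2079 = 4.8097.

4.81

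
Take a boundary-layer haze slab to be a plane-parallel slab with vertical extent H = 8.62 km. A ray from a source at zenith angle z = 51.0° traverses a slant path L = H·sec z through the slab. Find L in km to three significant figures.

13.7 km

sec z = 1/cos 51.0° = 1.5890.
L = 8.62 × 1.5890 = 13.697 km.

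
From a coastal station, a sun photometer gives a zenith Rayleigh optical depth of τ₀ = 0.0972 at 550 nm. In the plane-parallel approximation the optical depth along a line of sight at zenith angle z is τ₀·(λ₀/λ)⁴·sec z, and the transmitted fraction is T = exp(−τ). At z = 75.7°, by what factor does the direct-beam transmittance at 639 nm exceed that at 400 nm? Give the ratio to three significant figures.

3.29

Airmass: sec 75.7° = 4.0486.
τ(639 nm) = 0.0972 × (550/639)⁴ × 4.0486 = 0.0972 × 0.5488 × 4.0486 = 0.2160.
τ(400 nm) = 0.0972 × (550/400)⁴ × 4.0486 = 0.0972 × 3.5745 × 4.0486 = 1.4066.
T(639)/T(400) = exp(τ_B − τ_A) = exp(1.1907) = 3.2892.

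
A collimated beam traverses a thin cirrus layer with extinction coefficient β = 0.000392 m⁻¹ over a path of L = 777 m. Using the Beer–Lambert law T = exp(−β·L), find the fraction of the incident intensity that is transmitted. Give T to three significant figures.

τ = β·L = 0.000392 × 777 = 0.3046.
T = exp(−0.3046) = 0.7374.

0.737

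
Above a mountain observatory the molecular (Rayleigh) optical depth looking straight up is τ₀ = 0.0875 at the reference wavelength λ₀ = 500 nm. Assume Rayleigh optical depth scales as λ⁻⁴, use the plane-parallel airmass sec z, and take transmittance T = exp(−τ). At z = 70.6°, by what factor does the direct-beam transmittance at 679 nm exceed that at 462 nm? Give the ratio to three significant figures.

1.33

Airmass: sec 70.6° = 3.0106.
τ(679 nm) = 0.0875 × (500/679)⁴ × 3.0106 = 0.0875 × 0.2940 × 3.0106 = 0.0775.
τ(462 nm) = 0.0875 × (500/462)⁴ × 3.0106 = 0.0875 × 1.3719 × 3.0106 = 0.3614.
T(679)/T(462) = exp(τ_B − τ_A) = exp(0.2839) = 1.3283.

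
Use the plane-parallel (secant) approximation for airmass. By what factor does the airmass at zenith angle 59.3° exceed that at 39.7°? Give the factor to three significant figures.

1.51

X(59.3°)/X(39.7°) = sec 59.3° / sec 39.7° = cos 39.7° / cos 59.3° = 0.7694/0.5105 = 1.5070.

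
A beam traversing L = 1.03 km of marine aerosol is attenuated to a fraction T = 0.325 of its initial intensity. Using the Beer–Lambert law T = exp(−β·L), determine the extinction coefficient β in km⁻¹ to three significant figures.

Beer–Lambert: T = exp(−βL) ⇒ β = −ln(T)/L = −ln(0.325)/1.03 = 1.1239/1.03 = 1.091 km⁻¹.

1.09 km⁻¹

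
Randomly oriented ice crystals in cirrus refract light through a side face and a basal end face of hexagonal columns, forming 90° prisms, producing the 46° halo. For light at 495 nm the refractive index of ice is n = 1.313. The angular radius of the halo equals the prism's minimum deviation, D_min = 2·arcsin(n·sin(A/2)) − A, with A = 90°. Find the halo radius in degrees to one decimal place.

n·sin(A/2) = 1.313 × sin 45° = 1.313 × 0.7071 = 0.9284.
D_min = 2·arcsin(0.9284) − 90° = 2 × 68.192° − 90° = 46.383°.

46.4°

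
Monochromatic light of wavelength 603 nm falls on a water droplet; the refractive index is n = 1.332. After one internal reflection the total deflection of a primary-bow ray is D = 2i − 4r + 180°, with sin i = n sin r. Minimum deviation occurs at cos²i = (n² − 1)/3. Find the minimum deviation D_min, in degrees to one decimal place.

137.8°

cos²i = (1.77422 − 1)/3 = 0.25807; i = arccos(0.50801) = 59.469°.
sin r = sin 59.469°/1.332 = 0.64666; r = 40.290°.
D_min = 2·59.469° − 4·40.290° + 180° = 137.776°.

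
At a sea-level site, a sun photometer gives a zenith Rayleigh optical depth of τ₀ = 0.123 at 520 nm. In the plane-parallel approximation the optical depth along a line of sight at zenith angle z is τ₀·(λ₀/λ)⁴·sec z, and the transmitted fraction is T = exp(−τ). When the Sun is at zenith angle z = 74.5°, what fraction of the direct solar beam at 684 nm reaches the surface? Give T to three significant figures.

0.857

sec 74.5° = 3.7420.
τ = 0.123 × (520/684)⁴ × 3.7420 = 0.123 × 0.3340 × 3.7420 = 0.1537.
T = exp(−0.1537) = 0.8575.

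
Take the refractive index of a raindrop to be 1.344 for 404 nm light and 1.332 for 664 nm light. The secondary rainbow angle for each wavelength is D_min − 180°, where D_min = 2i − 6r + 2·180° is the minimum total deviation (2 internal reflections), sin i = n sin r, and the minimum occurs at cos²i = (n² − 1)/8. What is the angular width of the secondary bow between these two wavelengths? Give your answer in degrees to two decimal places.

At 404 nm (n = 1.344): cos²i = 0.10079 → i = 71.490°, r = 44.874°, D_min = 233.733°, rainbow angle = 53.733°.
At 664 nm (n = 1.332): cos²i = 0.09678 → i = 71.875°, r = 45.520°, D_min = 230.628°, rainbow angle = 50.628°.
Angular width = |53.733° − 50.628°| = 3.104°.

3.10°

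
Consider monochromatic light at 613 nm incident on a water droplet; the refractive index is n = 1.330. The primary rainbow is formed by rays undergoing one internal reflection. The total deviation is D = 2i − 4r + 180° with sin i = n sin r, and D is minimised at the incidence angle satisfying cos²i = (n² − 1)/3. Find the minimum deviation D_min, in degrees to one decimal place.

cos²i = (1.76890 − 1)/3 = 0.25630; i = arccos(0.50626) = 59.585°.
sin r = sin 59.585°/1.330 = 0.64841; r = 40.422°.
D_min = 2·59.585° − 4·40.422° + 180° = 137.484°.

137.5°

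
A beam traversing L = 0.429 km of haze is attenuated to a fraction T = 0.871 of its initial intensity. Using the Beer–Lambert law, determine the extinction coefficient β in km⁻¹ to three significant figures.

Beer–Lambert: T = exp(−βL) ⇒ β = −ln(T)/L = −ln(0.871)/0.429 = 0.1381/0.429 = 0.3219 km⁻¹.

0.322 km⁻¹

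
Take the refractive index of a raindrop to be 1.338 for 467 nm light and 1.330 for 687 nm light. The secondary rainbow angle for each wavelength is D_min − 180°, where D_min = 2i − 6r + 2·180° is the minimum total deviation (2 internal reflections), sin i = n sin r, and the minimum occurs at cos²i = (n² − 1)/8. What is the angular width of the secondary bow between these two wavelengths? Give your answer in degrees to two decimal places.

At 467 nm (n = 1.338): cos²i = 0.09878 → i = 71.682°, r = 45.195°, D_min = 232.193°, rainbow angle = 52.193°.
At 687 nm (n = 1.330): cos²i = 0.09611 → i = 71.940°, r = 45.630°, D_min = 230.101°, rainbow angle = 50.101°.
Angular width = |52.193° − 50.101°| = 2.092°.

2.09°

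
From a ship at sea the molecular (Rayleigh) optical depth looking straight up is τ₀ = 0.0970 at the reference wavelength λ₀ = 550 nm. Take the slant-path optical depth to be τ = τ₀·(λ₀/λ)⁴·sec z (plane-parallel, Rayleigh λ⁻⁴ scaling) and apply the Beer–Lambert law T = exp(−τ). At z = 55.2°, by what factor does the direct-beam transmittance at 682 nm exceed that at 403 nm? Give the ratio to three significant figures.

1.68

Airmass: sec 55.2° = 1.7522.
τ(682 nm) = 0.0970 × (550/682)⁴ × 1.7522 = 0.0970 × 0.4230 × 1.7522 = 0.0719.
τ(403 nm) = 0.0970 × (550/403)⁴ × 1.7522 = 0.0970 × 3.4692 × 1.7522 = 0.5896.
T(682)/T(403) = exp(τ_B − τ_A) = exp(0.5177) = 1.6782.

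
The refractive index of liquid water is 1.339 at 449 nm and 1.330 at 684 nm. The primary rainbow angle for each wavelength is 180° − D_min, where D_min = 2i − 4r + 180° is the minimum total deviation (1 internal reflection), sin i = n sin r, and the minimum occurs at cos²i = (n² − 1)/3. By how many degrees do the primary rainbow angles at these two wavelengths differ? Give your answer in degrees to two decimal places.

1.30°

At 449 nm (n = 1.339): cos²i = 0.26431 → i = 59.062°, r = 39.834°, D_min = 138.786°, rainbow angle = 41.214°.
At 684 nm (n = 1.330): cos²i = 0.25630 → i = 59.585°, r = 40.422°, D_min = 137.484°, rainbow angle = 42.516°.
Angular width = |41.214° − 42.516°| = 1.303°.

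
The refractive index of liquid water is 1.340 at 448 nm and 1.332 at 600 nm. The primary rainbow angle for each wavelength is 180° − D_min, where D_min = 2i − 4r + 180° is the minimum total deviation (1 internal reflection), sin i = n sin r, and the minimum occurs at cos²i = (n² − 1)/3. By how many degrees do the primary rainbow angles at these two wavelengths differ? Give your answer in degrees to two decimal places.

At 448 nm (n = 1.340): cos²i = 0.26520 → i = 59.004°, r = 39.770°, D_min = 138.929°, rainbow angle = 41.071°.
At 600 nm (n = 1.332): cos²i = 0.25807 → i = 59.469°, r = 40.290°, D_min = 137.776°, rainbow angle = 42.224°.
Angular width = |41.071° − 42.224°| = 1.153°.

1.15°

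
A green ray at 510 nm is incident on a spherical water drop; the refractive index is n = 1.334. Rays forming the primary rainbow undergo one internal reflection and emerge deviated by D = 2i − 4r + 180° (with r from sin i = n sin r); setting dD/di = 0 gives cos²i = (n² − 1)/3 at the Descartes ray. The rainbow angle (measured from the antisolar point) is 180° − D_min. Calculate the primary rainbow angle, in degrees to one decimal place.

cos²i = (1.77956 − 1)/3 = 0.25985; i = arccos(0.50976) = 59.352°.
sin r = sin 59.352°/1.334 = 0.64492; r = 40.159°.
D_min = 2·59.352° − 4·40.159° + 180° = 138.067°.
Rainbow angle = 180° − D_min = 41.933°.

41.9°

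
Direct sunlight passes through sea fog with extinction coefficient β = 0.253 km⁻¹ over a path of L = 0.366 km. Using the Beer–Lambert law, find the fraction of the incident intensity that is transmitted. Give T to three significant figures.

τ = β·L = 0.253 × 0.366 = 0.0926.
T = exp(−0.0926) = 0.9116.

0.912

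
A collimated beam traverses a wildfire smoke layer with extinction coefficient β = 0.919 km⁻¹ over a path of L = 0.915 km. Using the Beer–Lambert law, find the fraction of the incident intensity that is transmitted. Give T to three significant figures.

0.431

τ = β·L = 0.919 × 0.915 = 0.8409.
T = exp(−0.8409) = 0.4313.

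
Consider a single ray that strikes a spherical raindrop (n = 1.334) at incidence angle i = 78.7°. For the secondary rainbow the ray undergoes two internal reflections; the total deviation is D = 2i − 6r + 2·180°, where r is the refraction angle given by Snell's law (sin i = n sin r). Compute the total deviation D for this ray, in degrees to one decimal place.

233.5°

sin r = sin 78.7° / 1.334 = 0.9806/1.334 = 0.7351; r = 47.32°.
D = 2·78.7° − 6·47.32° + 2·180° = 157.40° − 283.89° + 360° = 233.51°.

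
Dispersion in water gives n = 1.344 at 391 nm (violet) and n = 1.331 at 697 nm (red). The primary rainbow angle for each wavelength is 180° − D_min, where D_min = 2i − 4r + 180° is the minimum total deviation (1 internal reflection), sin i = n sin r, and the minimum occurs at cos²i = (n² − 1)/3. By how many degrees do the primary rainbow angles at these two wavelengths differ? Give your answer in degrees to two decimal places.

1.86°

At 391 nm (n = 1.344): cos²i = 0.26878 → i = 58.772°, r = 39.512°, D_min = 139.495°, rainbow angle = 40.505°.
At 697 nm (n = 1.331): cos²i = 0.25719 → i = 59.527°, r = 40.356°, D_min = 137.630°, rainbow angle = 42.370°.
Angular width = |40.505° − 42.370°| = 1.865°.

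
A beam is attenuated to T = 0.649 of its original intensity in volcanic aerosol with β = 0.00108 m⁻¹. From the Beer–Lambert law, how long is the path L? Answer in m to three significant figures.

Beer–Lambert: T = exp(−βL) ⇒ L = −ln(T)/β = −ln(0.649)/0.00108 = 0.4323/0.00108 = 400.3 m.

400 m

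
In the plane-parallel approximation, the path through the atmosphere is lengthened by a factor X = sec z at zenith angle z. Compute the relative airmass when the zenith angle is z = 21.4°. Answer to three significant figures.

X = sec z = 1/cos 21.4° = 1/0.9311 = 1.0740.

1.07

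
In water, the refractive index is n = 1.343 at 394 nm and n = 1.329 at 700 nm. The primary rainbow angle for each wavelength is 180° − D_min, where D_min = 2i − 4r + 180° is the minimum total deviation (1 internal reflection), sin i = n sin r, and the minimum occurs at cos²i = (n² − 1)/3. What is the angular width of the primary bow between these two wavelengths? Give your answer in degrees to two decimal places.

At 394 nm (n = 1.343): cos²i = 0.26788 → i = 58.830°, r = 39.577°, D_min = 139.354°, rainbow angle = 40.646°.
At 700 nm (n = 1.329): cos²i = 0.25541 → i = 59.643°, r = 40.487°, D_min = 137.337°, rainbow angle = 42.663°.
Angular width = |40.646° − 42.663°| = 2.017°.

2.02°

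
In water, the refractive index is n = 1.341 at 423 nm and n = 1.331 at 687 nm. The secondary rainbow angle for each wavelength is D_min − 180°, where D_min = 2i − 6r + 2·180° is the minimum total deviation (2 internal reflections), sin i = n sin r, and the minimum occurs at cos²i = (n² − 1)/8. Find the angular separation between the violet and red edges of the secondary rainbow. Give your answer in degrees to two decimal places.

At 423 nm (n = 1.341): cos²i = 0.09979 → i = 71.586°, r = 45.034°, D_min = 232.966°, rainbow angle = 52.966°.
At 687 nm (n = 1.331): cos²i = 0.09645 → i = 71.907°, r = 45.575°, D_min = 230.365°, rainbow angle = 50.365°.
Angular width = |52.966° − 50.365°| = 2.601°.

2.60°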